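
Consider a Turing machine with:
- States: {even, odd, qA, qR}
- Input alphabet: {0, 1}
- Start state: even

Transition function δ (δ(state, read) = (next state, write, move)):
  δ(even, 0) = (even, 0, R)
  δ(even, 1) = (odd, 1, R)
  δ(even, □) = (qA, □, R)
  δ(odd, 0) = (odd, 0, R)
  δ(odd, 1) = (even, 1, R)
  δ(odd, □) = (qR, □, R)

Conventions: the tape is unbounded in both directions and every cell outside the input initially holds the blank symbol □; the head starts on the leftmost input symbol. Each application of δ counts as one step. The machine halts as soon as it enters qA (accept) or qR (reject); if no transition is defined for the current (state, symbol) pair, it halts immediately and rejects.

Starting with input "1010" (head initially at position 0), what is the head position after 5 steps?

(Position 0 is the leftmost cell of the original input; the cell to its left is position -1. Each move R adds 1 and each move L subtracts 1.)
Step 0: [even]1010 (head at position 0)
Step 1: δ(even, 1) = (odd, 1, R)  ⊢  1[odd]010 (head at position 1)
Step 2: δ(odd, 0) = (odd, 0, R)  ⊢  10[odd]10 (head at position 2)
Step 3: δ(odd, 1) = (even, 1, R)  ⊢  101[even]0 (head at position 3)
Step 4: δ(even, 0) = (even, 0, R)  ⊢  1010[even]□ (head at position 4)
Step 5: δ(even, □) = (qA, □, R)  ⊢  1010□[qA]□ (head at position 5)
Head position after 5 steps: 5

Final answer: Position 5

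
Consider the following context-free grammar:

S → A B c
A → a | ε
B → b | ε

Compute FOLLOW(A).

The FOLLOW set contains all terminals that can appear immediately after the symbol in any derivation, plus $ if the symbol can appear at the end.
A occurs in S → A B c followed by B c. Add FIRST(B) minus ε = {b}; B is nullable (B → ε), so what follows B can also follow A: the terminal c. FOLLOW(A) = {b, c}.

Final answer: {b, c}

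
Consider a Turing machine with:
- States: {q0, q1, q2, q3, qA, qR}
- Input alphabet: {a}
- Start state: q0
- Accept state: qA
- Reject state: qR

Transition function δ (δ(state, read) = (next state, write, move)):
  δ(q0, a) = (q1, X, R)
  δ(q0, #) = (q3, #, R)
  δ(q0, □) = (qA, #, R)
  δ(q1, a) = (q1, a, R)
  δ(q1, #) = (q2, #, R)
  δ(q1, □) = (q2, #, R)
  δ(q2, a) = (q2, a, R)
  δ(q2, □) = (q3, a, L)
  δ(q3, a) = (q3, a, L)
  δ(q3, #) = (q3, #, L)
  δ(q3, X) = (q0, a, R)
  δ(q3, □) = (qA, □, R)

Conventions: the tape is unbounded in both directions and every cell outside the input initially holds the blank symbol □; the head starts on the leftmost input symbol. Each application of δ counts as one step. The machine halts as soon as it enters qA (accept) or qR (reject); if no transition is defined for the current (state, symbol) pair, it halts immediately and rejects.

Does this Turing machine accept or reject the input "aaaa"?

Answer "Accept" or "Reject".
Trace (configuration after each step, as tape_left[state]tape_right with head position):
Step 0: [q0]aaaa (head at position 0)
Step 1: X[q1]aaa (head 1)
Step 2: Xa[q1]aa (head 2)
Step 3: Xaa[q1]a (head 3)
Step 4: Xaaa[q1]□ (head 4)
Step 5: Xaaa#[q2]□ (head 5)
Step 6: Xaaa[q3]#a (head 4)
Step 7: Xaa[q3]a#a (head 3)
Step 8: Xa[q3]aa#a (head 2)
Step 9: X[q3]aaa#a (head 1)
Step 10: [q3]Xaaa#a (head 0)
Step 11: a[q0]aaa#a (head 1)
Step 12: aX[q1]aa#a (head 2)
Step 13: aXa[q1]a#a (head 3)
Step 14: aXaa[q1]#a (head 4)
Step 15: aXaa#[q2]a (head 5)
Step 16: aXaa#a[q2]□ (head 6)
Step 17: aXaa#[q3]aa (head 5)
Step 18: aXaa[q3]#aa (head 4)
Step 19: aXa[q3]a#aa (head 3)
Step 20: aX[q3]aa#aa (head 2)
Step 21: a[q3]Xaa#aa (head 1)
Step 22: aa[q0]aa#aa (head 2)
Step 23: aaX[q1]a#aa (head 3)
Step 24: aaXa[q1]#aa (head 4)
Step 25: aaXa#[q2]aa (head 5)
Step 26: aaXa#a[q2]a (head 6)
Step 27: aaXa#aa[q2]□ (head 7)
Step 28: aaXa#a[q3]aa (head 6)
Step 29: aaXa#[q3]aaa (head 5)
Step 30: aaXa[q3]#aaa (head 4)
Step 31: aaX[q3]a#aaa (head 3)
Step 32: aa[q3]Xa#aaa (head 2)
Step 33: aaa[q0]a#aaa (head 3)
Step 34: aaaX[q1]#aaa (head 4)
Step 35: aaaX#[q2]aaa (head 5)
Step 36: aaaX#a[q2]aa (head 6)
Step 37: aaaX#aa[q2]a (head 7)
Step 38: aaaX#aaa[q2]□ (head 8)
Step 39: aaaX#aa[q3]aa (head 7)
Step 40: aaaX#a[q3]aaa (head 6)
Step 41: aaaX#[q3]aaaa (head 5)
Step 42: aaaX[q3]#aaaa (head 4)
Step 43: aaa[q3]X#aaaa (head 3)
Step 44: aaaa[q0]#aaaa (head 4)
Step 45: aaaa#[q3]aaaa (head 5)
Step 46: aaaa[q3]#aaaa (head 4)
Step 47: aaa[q3]a#aaaa (head 3)
Step 48: aa[q3]aa#aaaa (head 2)
Step 49: a[q3]aaa#aaaa (head 1)
Step 50: [q3]aaaa#aaaa (head 0)
Step 51: [q3]□aaaa#aaaa (head -1)
Step 52: □[qA]aaaa#aaaa (head 0)
The machine is in qA, so it halts and accepts.

Final answer: Accept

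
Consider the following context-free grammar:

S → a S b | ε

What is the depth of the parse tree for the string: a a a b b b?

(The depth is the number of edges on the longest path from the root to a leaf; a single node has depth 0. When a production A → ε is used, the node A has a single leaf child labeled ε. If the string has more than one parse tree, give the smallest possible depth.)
The only parse tree applies S → a S b 3 times (once per matching a…b pair) and then S → ε.
The S nodes sit at depths 0, 1, …, 3; the innermost S (depth 3) has the single child ε at depth 4.
The terminal leaves a, b are at depths 1..3, so the longest root-to-leaf path is S → S → … → S → ε with 4 edges.
Depth = 4.

Final answer: 4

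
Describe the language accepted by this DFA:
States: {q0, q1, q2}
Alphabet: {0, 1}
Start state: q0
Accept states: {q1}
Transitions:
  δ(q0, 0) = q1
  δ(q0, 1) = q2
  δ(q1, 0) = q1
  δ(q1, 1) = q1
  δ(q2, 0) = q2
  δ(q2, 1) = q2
Analyzing the DFA structure:
Start state: q0
Accept states: {q1}
Interpreting what each state remembers (checking against the transitions):
  q0: nothing has been read yet
  q1: the first symbol was 0
  q2: the first symbol was 1 (trap state)
  δ(q0, 0): in q0 (nothing has been read yet), after reading 0 we have: the first symbol was 0 → q1
  δ(q0, 1): in q0 (nothing has been read yet), after reading 1 we have: the first symbol was 1 (trap state) → q2
  δ(q1, 0): in q1 (the first symbol was 0), after reading 0 we have: the first symbol was 0 → q1
  δ(q1, 1): in q1 (the first symbol was 0), after reading 1 we have: the first symbol was 0 → q1
  δ(q2, 0): in q2 (the first symbol was 1 (trap state)), after reading 0 we have: the first symbol was 1 (trap state) → q2
  δ(q2, 1): in q2 (the first symbol was 1 (trap state)), after reading 1 we have: the first symbol was 1 (trap state) → q2
A string is accepted iff it ends in {q1}, i.e. the first symbol was 0.
Language: All binary strings starting with 0

Final answer: All binary strings starting with 0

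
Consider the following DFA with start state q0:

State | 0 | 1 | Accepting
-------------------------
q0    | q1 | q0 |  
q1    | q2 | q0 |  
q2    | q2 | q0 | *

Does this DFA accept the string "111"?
Start in q0.
Read '1': q0 → q0
Read '1': q0 → q0
Read '1': q0 → q0
Final state q0 is not accepting, so the string is rejected.

Final answer: No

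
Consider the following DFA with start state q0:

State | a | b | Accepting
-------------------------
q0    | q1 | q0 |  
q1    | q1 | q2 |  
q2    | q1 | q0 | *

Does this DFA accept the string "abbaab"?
Start in q0.
Read 'a': q0 → q1
Read 'b': q1 → q2
Read 'b': q2 → q0
Read 'a': q0 → q1
Read 'a': q1 → q1
Read 'b': q1 → q2
Final state q2 is accepting, so the string is accepted.

Final answer: Yes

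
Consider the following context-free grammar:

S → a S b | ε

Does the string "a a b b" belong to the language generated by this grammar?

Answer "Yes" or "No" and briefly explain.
A derivation exists: S ⇒ a S b ⇒ a a S b b ⇒ a a b b (using S → a S b twice, then S → ε).

Final answer: Yes - a valid derivation exists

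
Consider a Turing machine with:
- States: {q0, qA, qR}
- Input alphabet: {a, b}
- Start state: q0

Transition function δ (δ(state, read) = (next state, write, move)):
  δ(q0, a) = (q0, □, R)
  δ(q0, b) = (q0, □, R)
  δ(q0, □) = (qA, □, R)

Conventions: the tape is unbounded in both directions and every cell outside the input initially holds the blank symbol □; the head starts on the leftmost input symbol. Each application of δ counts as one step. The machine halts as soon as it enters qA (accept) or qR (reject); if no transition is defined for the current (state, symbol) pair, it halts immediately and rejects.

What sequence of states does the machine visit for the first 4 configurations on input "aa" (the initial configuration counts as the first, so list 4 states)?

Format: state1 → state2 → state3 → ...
Step 0: [q0]aa (head at position 0)
Step 1: δ(q0, a) = (q0, □, R)  ⊢  □[q0]a (head at position 1)
Step 2: δ(q0, a) = (q0, □, R)  ⊢  □□[q0]□ (head at position 2)
Step 3: δ(q0, □) = (qA, □, R)  ⊢  □□□[qA]□ (head at position 3)
Reading off the states of these 4 configurations: q0 → q0 → q0 → qA

Final answer: q0 → q0 → q0 → qA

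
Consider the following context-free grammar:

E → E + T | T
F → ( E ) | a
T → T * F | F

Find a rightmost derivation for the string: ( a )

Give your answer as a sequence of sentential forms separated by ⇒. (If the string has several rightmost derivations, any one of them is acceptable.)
Start with E.
Step 1: the rightmost non-terminal is E; apply E → T:  T
Step 2: the rightmost non-terminal is T; apply T → F:  F
Step 3: the rightmost non-terminal is F; apply F → ( E ):  ( E )
Step 4: the rightmost non-terminal is E; apply E → T:  ( T )
Step 5: the rightmost non-terminal is T; apply T → F:  ( F )
Step 6: the rightmost non-terminal is F; apply F → a:  ( a )

Final answer: E ⇒ T ⇒ F ⇒ ( E ) ⇒ ( T ) ⇒ ( F ) ⇒ ( a )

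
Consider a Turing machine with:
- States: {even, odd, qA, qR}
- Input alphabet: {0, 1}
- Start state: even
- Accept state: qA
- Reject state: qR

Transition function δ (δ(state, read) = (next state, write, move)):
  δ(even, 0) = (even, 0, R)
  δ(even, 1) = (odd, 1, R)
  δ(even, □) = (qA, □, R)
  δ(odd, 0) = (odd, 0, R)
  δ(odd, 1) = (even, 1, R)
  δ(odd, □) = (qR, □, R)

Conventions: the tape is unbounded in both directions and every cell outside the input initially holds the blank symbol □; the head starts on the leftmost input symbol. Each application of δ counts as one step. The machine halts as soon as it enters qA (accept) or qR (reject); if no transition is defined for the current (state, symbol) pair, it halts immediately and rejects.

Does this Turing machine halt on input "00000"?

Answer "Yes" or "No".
Step 0: [even]00000 (head at position 0)
Step 1: δ(even, 0) = (even, 0, R)  ⊢  0[even]0000 (head at position 1)
Step 2: δ(even, 0) = (even, 0, R)  ⊢  00[even]000 (head at position 2)
Step 3: δ(even, 0) = (even, 0, R)  ⊢  000[even]00 (head at position 3)
Step 4: δ(even, 0) = (even, 0, R)  ⊢  0000[even]0 (head at position 4)
Step 5: δ(even, 0) = (even, 0, R)  ⊢  00000[even]□ (head at position 5)
Step 6: δ(even, □) = (qA, □, R)  ⊢  00000□[qA]□ (head at position 6)
The machine is in qA, so it halts and accepts.
It halts after 6 steps.

Final answer: Yes - halts after 6 steps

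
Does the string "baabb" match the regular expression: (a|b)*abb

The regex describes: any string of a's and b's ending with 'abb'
Yes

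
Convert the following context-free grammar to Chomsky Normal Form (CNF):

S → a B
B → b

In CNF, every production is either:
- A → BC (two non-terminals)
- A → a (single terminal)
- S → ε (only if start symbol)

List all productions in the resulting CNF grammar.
The grammar has no ε-productions or unit productions to eliminate.
S → a B has terminal a in a right-hand side of length ≥ 2: introduce T_a → a and use T_a in place of a.
B → b is already in CNF (single terminal) – keep it.
S → a B becomes S → T_a B.
Resulting CNF grammar (3 productions): T_a → a; B → b; S → T_a B

Final answer: T_a → a; B → b; S → T_a B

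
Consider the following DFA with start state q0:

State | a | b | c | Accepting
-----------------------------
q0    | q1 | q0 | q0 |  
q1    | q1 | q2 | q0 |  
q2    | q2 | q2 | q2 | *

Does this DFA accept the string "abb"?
Start in q0.
Read 'a': q0 → q1
Read 'b': q1 → q2
Read 'b': q2 → q2
Final state q2 is accepting, so the string is accepted.

Final answer: Yes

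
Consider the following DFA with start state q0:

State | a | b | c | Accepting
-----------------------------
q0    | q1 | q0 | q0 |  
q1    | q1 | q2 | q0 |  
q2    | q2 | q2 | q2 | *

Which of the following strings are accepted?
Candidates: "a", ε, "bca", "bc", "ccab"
"a": q0 → q1; q1 is not accepting → rejected
ε: q0; q0 is not accepting → rejected
"bca": q0 → q0 → q0 → q1; q1 is not accepting → rejected
"bc": q0 → q0 → q0; q0 is not accepting → rejected
"ccab": q0 → q0 → q0 → q1 → q2; q2 is accepting → accepted

Final answer: "ccab"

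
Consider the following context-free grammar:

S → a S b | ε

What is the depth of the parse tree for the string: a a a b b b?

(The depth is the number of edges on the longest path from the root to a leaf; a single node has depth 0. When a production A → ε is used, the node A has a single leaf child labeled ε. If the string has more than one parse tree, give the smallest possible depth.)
The only parse tree applies S → a S b 3 times (once per matching a…b pair) and then S → ε.
The S nodes sit at depths 0, 1, …, 3; the innermost S (depth 3) has the single child ε at depth 4.
The terminal leaves a, b are at depths 1..3, so the longest root-to-leaf path is S → S → … → S → ε with 4 edges.
Depth = 4.

Final answer: 4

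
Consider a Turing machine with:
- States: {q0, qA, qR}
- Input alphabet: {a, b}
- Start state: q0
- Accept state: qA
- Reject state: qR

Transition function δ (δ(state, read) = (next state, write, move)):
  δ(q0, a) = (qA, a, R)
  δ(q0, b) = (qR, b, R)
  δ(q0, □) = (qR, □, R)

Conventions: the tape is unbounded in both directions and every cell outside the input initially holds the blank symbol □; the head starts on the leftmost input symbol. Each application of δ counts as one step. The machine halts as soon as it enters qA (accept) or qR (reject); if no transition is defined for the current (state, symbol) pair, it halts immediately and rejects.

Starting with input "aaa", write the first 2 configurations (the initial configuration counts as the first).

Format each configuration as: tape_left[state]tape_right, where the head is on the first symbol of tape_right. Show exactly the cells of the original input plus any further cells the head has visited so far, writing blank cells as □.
Step 0: [q0]aaa (head at position 0)
Step 1: δ(q0, a) = (qA, a, R)  ⊢  a[qA]aa (head at position 1)

Final answer: [q0]aaa ⊢ a[qA]aa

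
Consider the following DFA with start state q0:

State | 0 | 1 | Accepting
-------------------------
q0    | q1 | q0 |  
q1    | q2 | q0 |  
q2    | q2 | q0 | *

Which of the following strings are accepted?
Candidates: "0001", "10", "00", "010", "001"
"0001": q0 → q1 → q2 → q2 → q0; q0 is not accepting → rejected
"10": q0 → q0 → q1; q1 is not accepting → rejected
"00": q0 → q1 → q2; q2 is accepting → accepted
"010": q0 → q1 → q0 → q1; q1 is not accepting → rejected
"001": q0 → q1 → q2 → q0; q0 is not accepting → rejected

Final answer: "00"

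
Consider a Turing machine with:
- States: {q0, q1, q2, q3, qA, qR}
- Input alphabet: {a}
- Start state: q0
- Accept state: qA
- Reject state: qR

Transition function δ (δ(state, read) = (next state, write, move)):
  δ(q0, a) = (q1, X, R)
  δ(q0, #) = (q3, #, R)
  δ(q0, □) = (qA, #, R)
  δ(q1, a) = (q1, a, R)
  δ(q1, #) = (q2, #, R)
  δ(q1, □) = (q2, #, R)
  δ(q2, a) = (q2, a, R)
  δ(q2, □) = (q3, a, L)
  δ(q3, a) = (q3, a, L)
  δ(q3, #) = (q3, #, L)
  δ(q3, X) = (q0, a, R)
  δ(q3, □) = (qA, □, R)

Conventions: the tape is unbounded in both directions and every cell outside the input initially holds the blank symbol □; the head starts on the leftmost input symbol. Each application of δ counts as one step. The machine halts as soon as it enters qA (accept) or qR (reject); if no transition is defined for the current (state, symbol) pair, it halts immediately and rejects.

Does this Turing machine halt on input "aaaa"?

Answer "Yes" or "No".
Trace (configuration after each step, as tape_left[state]tape_right with head position):
Step 0: [q0]aaaa (head at position 0)
Step 1: X[q1]aaa (head 1)
Step 2: Xa[q1]aa (head 2)
Step 3: Xaa[q1]a (head 3)
Step 4: Xaaa[q1]□ (head 4)
Step 5: Xaaa#[q2]□ (head 5)
Step 6: Xaaa[q3]#a (head 4)
Step 7: Xaa[q3]a#a (head 3)
Step 8: Xa[q3]aa#a (head 2)
Step 9: X[q3]aaa#a (head 1)
Step 10: [q3]Xaaa#a (head 0)
Step 11: a[q0]aaa#a (head 1)
Step 12: aX[q1]aa#a (head 2)
Step 13: aXa[q1]a#a (head 3)
Step 14: aXaa[q1]#a (head 4)
Step 15: aXaa#[q2]a (head 5)
Step 16: aXaa#a[q2]□ (head 6)
Step 17: aXaa#[q3]aa (head 5)
Step 18: aXaa[q3]#aa (head 4)
Step 19: aXa[q3]a#aa (head 3)
Step 20: aX[q3]aa#aa (head 2)
Step 21: a[q3]Xaa#aa (head 1)
Step 22: aa[q0]aa#aa (head 2)
Step 23: aaX[q1]a#aa (head 3)
Step 24: aaXa[q1]#aa (head 4)
Step 25: aaXa#[q2]aa (head 5)
Step 26: aaXa#a[q2]a (head 6)
Step 27: aaXa#aa[q2]□ (head 7)
Step 28: aaXa#a[q3]aa (head 6)
Step 29: aaXa#[q3]aaa (head 5)
Step 30: aaXa[q3]#aaa (head 4)
Step 31: aaX[q3]a#aaa (head 3)
Step 32: aa[q3]Xa#aaa (head 2)
Step 33: aaa[q0]a#aaa (head 3)
Step 34: aaaX[q1]#aaa (head 4)
Step 35: aaaX#[q2]aaa (head 5)
Step 36: aaaX#a[q2]aa (head 6)
Step 37: aaaX#aa[q2]a (head 7)
Step 38: aaaX#aaa[q2]□ (head 8)
Step 39: aaaX#aa[q3]aa (head 7)
Step 40: aaaX#a[q3]aaa (head 6)
Step 41: aaaX#[q3]aaaa (head 5)
Step 42: aaaX[q3]#aaaa (head 4)
Step 43: aaa[q3]X#aaaa (head 3)
Step 44: aaaa[q0]#aaaa (head 4)
Step 45: aaaa#[q3]aaaa (head 5)
Step 46: aaaa[q3]#aaaa (head 4)
Step 47: aaa[q3]a#aaaa (head 3)
Step 48: aa[q3]aa#aaaa (head 2)
Step 49: a[q3]aaa#aaaa (head 1)
Step 50: [q3]aaaa#aaaa (head 0)
Step 51: [q3]□aaaa#aaaa (head -1)
Step 52: □[qA]aaaa#aaaa (head 0)
The machine is in qA, so it halts and accepts.
It halts after 52 steps.

Final answer: Yes - halts after 52 steps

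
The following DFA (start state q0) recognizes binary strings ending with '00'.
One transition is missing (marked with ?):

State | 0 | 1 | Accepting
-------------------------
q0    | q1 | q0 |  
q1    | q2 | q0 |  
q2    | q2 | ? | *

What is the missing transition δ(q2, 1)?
q0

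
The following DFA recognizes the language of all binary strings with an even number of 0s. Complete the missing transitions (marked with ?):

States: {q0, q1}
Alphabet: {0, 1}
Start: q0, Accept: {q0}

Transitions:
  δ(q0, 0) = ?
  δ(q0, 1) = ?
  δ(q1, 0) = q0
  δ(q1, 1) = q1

What each state remembers (consistent with the given transitions and accept states):
  q0: an even number of 0s has been read so far
  q1: an odd number of 0s has been read so far
Filling in the missing entries:
  δ(q0, 0): in q0 (an even number of 0s has been read so far), after reading 0 we have: an odd number of 0s has been read so far → q1
  δ(q0, 1): in q0 (an even number of 0s has been read so far), after reading 1 we have: an even number of 0s has been read so far → q0

Final answer: δ(q0, 0) = q1; δ(q0, 1) = q0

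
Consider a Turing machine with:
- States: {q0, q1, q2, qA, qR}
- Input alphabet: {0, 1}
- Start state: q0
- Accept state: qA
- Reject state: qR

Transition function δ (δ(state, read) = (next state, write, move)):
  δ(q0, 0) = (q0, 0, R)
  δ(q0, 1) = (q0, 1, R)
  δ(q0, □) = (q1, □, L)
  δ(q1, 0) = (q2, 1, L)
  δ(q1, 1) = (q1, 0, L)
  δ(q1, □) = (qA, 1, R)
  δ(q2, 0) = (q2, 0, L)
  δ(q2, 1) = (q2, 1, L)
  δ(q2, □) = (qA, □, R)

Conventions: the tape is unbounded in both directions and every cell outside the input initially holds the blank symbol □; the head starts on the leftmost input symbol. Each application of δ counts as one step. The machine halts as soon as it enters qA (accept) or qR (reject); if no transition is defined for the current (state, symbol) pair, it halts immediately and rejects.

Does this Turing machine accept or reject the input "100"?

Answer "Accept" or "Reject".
Step 0: [q0]100 (head at position 0)
Step 1: δ(q0, 1) = (q0, 1, R)  ⊢  1[q0]00 (head at position 1)
Step 2: δ(q0, 0) = (q0, 0, R)  ⊢  10[q0]0 (head at position 2)
Step 3: δ(q0, 0) = (q0, 0, R)  ⊢  100[q0]□ (head at position 3)
Step 4: δ(q0, □) = (q1, □, L)  ⊢  10[q1]0□ (head at position 2)
Step 5: δ(q1, 0) = (q2, 1, L)  ⊢  1[q2]01□ (head at position 1)
Step 6: δ(q2, 0) = (q2, 0, L)  ⊢  [q2]101□ (head at position 0)
Step 7: δ(q2, 1) = (q2, 1, L)  ⊢  [q2]□101□ (head at position -1)
Step 8: δ(q2, □) = (qA, □, R)  ⊢  □[qA]101□ (head at position 0)
The machine is in qA, so it halts and accepts.

Final answer: Accept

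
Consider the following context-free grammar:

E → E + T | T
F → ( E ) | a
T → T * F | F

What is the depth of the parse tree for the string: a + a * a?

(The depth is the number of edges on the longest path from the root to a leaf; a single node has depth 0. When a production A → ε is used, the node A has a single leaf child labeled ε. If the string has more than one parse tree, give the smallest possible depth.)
The grammar is unambiguous; the parse tree of a + a * a is:
E → E + T at the root (depth 0).
  Left E (depth 1) → T (2) → F (3) → a (4).
  Right T (depth 1) → T * F; that T (2) → F (3) → a (4); F (2) → a (3).
The longest root-to-leaf paths have 4 edges.
Depth = 4.

Final answer: 4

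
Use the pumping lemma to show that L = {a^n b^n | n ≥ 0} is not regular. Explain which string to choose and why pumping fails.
Language: L = {a^n b^n | n ≥ 0} (equal numbers of a's followed by b's)
Step 1: Assume for contradiction that L is regular, with pumping length p.
Step 2: Choose s = a^p b^p. Then s ∈ L (it has p a's followed by p b's) and |s| ≥ p.
Step 3: Consider any decomposition s = xyz with |xy| ≤ p and |y| > 0. Since |xy| ≤ p and the first p symbols of s are all a's, y = a^k for some k with 1 ≤ k ≤ p.
Step 4: Pumping up (i = 2): xy²z = a^(p+k) b^p, which has more a's than b's, so xy²z ∉ L.
This contradicts the pumping lemma, so L is not regular.

Final answer: Choose s = a^p b^p. Since |xy| ≤ p, y = a^k with k ≥ 1. Then xy²z = a^(p+k) b^p ∉ L.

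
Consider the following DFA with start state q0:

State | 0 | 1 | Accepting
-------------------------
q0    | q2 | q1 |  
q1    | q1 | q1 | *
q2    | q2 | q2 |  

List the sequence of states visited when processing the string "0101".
q0 → q2 → q2 → q2 → q2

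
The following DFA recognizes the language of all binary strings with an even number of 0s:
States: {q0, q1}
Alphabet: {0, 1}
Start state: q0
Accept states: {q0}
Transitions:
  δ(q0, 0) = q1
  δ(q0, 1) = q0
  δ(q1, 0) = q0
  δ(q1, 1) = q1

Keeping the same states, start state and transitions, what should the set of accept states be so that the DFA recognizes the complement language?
The DFA is complete (every state has a transition on every symbol), so the complement
is recognized by the same DFA with accepting and non-accepting states swapped.
Original accept states: {q0}
Complement accept states = All states - Original accept states
= {q0, q1} - {q0}
= {q1}
Complement language: strings with an ODD number of 0s

Final answer: {q1}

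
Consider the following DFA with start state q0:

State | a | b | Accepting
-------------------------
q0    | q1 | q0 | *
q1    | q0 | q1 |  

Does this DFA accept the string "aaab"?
Start in q0.
Read 'a': q0 → q1
Read 'a': q1 → q0
Read 'a': q0 → q1
Read 'b': q1 → q1
Final state q1 is not accepting, so the string is rejected.

Final answer: No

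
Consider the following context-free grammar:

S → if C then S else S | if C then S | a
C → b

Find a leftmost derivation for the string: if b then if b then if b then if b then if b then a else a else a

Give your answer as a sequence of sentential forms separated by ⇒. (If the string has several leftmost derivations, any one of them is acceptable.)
Start with S.
Step 1: the leftmost non-terminal is S; apply S → if C then S:  if C then S
Step 2: the leftmost non-terminal is C; apply C → b:  if b then S
Step 3: the leftmost non-terminal is S; apply S → if C then S else S:  if b then if C then S else S
Step 4: the leftmost non-terminal is C; apply C → b:  if b then if b then S else S
Step 5: the leftmost non-terminal is S; apply S → if C then S:  if b then if b then if C then S else S
Step 6: the leftmost non-terminal is C; apply C → b:  if b then if b then if b then S else S
Step 7: the leftmost non-terminal is S; apply S → if C then S:  if b then if b then if b then if C then S else S
Step 8: the leftmost non-terminal is C; apply C → b:  if b then if b then if b then if b then S else S
Step 9: the leftmost non-terminal is S; apply S → if C then S else S:  if b then if b then if b then if b then if C then S else S else S
Step 10: the leftmost non-terminal is C; apply C → b:  if b then if b then if b then if b then if b then S else S else S
Step 11: the leftmost non-terminal is S; apply S → a:  if b then if b then if b then if b then if b then a else S else S
Step 12: the leftmost non-terminal is S; apply S → a:  if b then if b then if b then if b then if b then a else a else S
Step 13: the leftmost non-terminal is S; apply S → a:  if b then if b then if b then if b then if b then a else a else a

Final answer: S ⇒ if C then S ⇒ if b then S ⇒ if b then if C then S else S ⇒ if b then if b then S else S ⇒ if b then if b then if C then S else S ⇒ if b then if b then if b then S else S ⇒ if b then if b then if b then if C then S else S ⇒ if b then if b then if b then if b then S else S ⇒ if b then if b then if b then if b then if C then S else S else S ⇒ if b then if b then if b then if b then if b then S else S else S ⇒ if b then if b then if b then if b then if b then a else S else S ⇒ if b then if b then if b then if b then if b then a else a else S ⇒ if b then if b then if b then if b then if b then a else a else a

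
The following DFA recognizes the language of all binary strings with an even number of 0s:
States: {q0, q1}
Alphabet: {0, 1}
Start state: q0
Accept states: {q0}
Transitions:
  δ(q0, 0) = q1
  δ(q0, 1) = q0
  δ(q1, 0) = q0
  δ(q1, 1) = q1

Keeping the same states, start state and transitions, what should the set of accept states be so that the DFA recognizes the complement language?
The DFA is complete (every state has a transition on every symbol), so the complement
is recognized by the same DFA with accepting and non-accepting states swapped.
Original accept states: {q0}
Complement accept states = All states - Original accept states
= {q0, q1} - {q0}
= {q1}
Complement language: strings with an ODD number of 0s

Final answer: {q1}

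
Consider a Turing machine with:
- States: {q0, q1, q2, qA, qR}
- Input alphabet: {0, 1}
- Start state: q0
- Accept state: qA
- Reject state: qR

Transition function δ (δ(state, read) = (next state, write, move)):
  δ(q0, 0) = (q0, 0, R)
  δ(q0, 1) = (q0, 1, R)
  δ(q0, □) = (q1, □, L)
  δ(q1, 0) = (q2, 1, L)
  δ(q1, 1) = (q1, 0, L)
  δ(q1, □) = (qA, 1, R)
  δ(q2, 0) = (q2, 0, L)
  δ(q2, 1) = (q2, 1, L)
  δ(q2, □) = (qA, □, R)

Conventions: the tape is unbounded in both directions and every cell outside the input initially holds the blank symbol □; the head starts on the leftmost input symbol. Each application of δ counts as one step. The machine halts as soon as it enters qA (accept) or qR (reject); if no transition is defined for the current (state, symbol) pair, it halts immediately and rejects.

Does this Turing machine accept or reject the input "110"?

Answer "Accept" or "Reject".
Step 0: [q0]110 (head at position 0)
Step 1: δ(q0, 1) = (q0, 1, R)  ⊢  1[q0]10 (head at position 1)
Step 2: δ(q0, 1) = (q0, 1, R)  ⊢  11[q0]0 (head at position 2)
Step 3: δ(q0, 0) = (q0, 0, R)  ⊢  110[q0]□ (head at position 3)
Step 4: δ(q0, □) = (q1, □, L)  ⊢  11[q1]0□ (head at position 2)
Step 5: δ(q1, 0) = (q2, 1, L)  ⊢  1[q2]11□ (head at position 1)
Step 6: δ(q2, 1) = (q2, 1, L)  ⊢  [q2]111□ (head at position 0)
Step 7: δ(q2, 1) = (q2, 1, L)  ⊢  [q2]□111□ (head at position -1)
Step 8: δ(q2, □) = (qA, □, R)  ⊢  □[qA]111□ (head at position 0)
The machine is in qA, so it halts and accepts.

Final answer: Accept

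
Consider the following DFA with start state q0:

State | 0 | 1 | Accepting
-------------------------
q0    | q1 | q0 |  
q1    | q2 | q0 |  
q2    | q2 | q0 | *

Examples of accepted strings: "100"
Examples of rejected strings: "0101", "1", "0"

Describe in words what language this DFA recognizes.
binary strings ending with '00'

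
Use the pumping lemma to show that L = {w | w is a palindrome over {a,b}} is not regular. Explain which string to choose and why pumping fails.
Language: L = {w | w is a palindrome over {a,b}} (strings that read the same forwards and backwards)
Step 1: Assume for contradiction that L is regular, with pumping length p.
Step 2: Choose s = a^p b a^p. Then s ∈ L (it reads the same forwards and backwards) and |s| ≥ p.
Step 3: Consider any decomposition s = xyz with |xy| ≤ p and |y| > 0. Since |xy| ≤ p and the first p symbols of s are all a's, y = a^k for some k with 1 ≤ k ≤ p.
Step 4: Pumping up (i = 2): xy²z = a^(p+k) b a^p. Its reverse is a^p b a^(p+k) ≠ a^(p+k) b a^p (the single b is no longer in the middle), so xy²z is not a palindrome and xy²z ∉ L.
This contradicts the pumping lemma, so L is not regular.

Final answer: Choose s = a^p b a^p. Since |xy| ≤ p, y = a^k with k ≥ 1. Then xy²z = a^(p+k) b a^p is not a palindrome, so ∉ L.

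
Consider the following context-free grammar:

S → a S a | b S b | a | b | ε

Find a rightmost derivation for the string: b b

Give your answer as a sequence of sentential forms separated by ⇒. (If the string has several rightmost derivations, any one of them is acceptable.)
Start with S.
Step 1: the rightmost non-terminal is S; apply S → b S b:  b S b
Step 2: the rightmost non-terminal is S; apply S → ε:  b b

Final answer: S ⇒ b S b ⇒ b b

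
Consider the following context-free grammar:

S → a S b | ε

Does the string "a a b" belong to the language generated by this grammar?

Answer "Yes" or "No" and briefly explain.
Every derivation applies S → a S b some number n of times and then S → ε, producing a^n b^n with equally many a's and b's. The string a a b has two a's but only one b, so it cannot be derived.

Final answer: No - no valid derivation exists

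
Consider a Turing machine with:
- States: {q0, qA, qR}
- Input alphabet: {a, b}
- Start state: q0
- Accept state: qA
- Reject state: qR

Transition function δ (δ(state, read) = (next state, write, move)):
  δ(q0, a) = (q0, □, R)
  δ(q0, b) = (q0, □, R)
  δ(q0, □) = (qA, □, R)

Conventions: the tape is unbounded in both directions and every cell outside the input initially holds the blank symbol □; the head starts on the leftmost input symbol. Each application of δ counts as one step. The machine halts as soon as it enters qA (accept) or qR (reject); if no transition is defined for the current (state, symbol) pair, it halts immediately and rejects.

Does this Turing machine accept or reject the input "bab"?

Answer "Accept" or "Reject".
Step 0: [q0]bab (head at position 0)
Step 1: δ(q0, b) = (q0, □, R)  ⊢  □[q0]ab (head at position 1)
Step 2: δ(q0, a) = (q0, □, R)  ⊢  □□[q0]b (head at position 2)
Step 3: δ(q0, b) = (q0, □, R)  ⊢  □□□[q0]□ (head at position 3)
Step 4: δ(q0, □) = (qA, □, R)  ⊢  □□□□[qA]□ (head at position 4)
The machine is in qA, so it halts and accepts.

Final answer: Accept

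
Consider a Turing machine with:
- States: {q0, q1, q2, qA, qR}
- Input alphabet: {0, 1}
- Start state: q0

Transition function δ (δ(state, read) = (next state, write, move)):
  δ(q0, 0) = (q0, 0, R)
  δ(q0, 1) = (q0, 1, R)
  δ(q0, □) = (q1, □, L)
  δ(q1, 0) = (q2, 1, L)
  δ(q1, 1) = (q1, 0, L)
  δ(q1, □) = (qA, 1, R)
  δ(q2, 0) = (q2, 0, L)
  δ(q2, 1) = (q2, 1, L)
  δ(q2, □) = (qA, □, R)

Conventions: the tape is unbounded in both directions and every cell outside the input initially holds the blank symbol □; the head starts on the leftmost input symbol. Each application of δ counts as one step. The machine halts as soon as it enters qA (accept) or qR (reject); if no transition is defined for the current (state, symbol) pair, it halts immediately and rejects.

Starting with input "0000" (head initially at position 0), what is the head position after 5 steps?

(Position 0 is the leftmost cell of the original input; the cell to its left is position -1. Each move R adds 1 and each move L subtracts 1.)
Step 0: [q0]0000 (head at position 0)
Step 1: δ(q0, 0) = (q0, 0, R)  ⊢  0[q0]000 (head at position 1)
Step 2: δ(q0, 0) = (q0, 0, R)  ⊢  00[q0]00 (head at position 2)
Step 3: δ(q0, 0) = (q0, 0, R)  ⊢  000[q0]0 (head at position 3)
Step 4: δ(q0, 0) = (q0, 0, R)  ⊢  0000[q0]□ (head at position 4)
Step 5: δ(q0, □) = (q1, □, L)  ⊢  000[q1]0□ (head at position 3)
Head position after 5 steps: 3

Final answer: Position 3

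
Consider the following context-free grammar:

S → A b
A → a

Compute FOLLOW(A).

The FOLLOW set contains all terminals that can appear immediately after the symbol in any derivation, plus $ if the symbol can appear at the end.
A occurs only in S → A b, where it is immediately followed by the terminal b. So FOLLOW(A) = {b}.

Final answer: {b}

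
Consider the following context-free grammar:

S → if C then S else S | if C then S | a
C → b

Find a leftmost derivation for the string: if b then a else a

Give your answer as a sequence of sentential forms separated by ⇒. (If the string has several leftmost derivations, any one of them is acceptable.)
Start with S.
Step 1: the leftmost non-terminal is S; apply S → if C then S else S:  if C then S else S
Step 2: the leftmost non-terminal is C; apply C → b:  if b then S else S
Step 3: the leftmost non-terminal is S; apply S → a:  if b then a else S
Step 4: the leftmost non-terminal is S; apply S → a:  if b then a else a

Final answer: S ⇒ if C then S else S ⇒ if b then S else S ⇒ if b then a else S ⇒ if b then a else a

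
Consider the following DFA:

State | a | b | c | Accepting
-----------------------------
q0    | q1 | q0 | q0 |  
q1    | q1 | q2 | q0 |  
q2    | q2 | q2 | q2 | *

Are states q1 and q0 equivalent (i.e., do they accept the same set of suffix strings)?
Try the suffix "b".
From q1: q1 → q2 — accepting.
From q0: q0 → q0 — not accepting.
The two states disagree on this suffix, so they are not equivalent.

Final answer: No. Distinguishing string: "b" - accepted from q1 but not from q0.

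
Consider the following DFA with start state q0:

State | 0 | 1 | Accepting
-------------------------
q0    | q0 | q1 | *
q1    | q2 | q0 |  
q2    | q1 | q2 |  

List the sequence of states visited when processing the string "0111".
q0 → q0 → q1 → q0 → q1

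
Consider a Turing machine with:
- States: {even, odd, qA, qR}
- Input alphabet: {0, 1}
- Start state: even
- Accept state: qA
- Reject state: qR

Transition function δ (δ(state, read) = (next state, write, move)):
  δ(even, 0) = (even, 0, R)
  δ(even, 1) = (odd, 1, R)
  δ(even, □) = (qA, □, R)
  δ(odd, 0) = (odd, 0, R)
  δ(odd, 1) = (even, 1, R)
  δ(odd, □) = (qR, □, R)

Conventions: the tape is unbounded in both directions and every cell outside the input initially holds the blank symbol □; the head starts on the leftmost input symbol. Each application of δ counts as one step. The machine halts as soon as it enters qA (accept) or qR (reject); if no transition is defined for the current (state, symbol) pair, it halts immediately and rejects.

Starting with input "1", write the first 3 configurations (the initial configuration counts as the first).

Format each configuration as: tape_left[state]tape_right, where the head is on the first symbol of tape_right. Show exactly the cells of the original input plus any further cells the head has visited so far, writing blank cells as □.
Step 0: [even]1 (head at position 0)
Step 1: δ(even, 1) = (odd, 1, R)  ⊢  1[odd]□ (head at position 1)
Step 2: δ(odd, □) = (qR, □, R)  ⊢  1□[qR]□ (head at position 2)

Final answer: [even]1 ⊢ 1[odd]□ ⊢ 1□[qR]□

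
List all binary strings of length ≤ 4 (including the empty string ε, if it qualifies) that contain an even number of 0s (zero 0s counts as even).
Checking every binary string of length 0 to 4:
  Length 0: accepted: ε | rejected: (none)
  Length 1: accepted: 1 | rejected: 0
  Length 2: accepted: 00, 11 | rejected: 01, 10
  Length 3: accepted: 001, 010, 100, 111 | rejected: 000, 011, 101, 110
  Length 4: accepted: 0000, 0011, 0101, 0110, 1001, 1010, 1100, 1111 | rejected: 0001, 0010, 0100, 0111, 1000, 1011, 1101, 1110
Total: 16 string(s).

Final answer: ε, 1, 00, 11, 001, 010, 100, 111, 0000, 0011, 0101, 0110, 1001, 1010, 1100, 1111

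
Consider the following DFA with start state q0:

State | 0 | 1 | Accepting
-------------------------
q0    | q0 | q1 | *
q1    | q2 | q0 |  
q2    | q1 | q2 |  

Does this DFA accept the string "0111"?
Start in q0.
Read '0': q0 → q0
Read '1': q0 → q1
Read '1': q1 → q0
Read '1': q0 → q1
Final state q1 is not accepting, so the string is rejected.

Final answer: No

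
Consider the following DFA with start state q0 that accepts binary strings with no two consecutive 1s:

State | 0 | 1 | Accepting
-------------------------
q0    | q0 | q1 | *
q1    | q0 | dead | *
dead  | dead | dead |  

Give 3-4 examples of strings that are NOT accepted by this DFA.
Any strings that end in a non-accepting state work; for example:
"0111": q0 → q0 → q1 → dead → dead; dead is not accepting → rejected
"1011": q0 → q1 → q0 → q1 → dead; dead is not accepting → rejected
"1100": q0 → q1 → dead → dead → dead; dead is not accepting → rejected
"1101": q0 → q1 → dead → dead → dead; dead is not accepting → rejected

Final answer: "0111", "1011", "1100", "1101"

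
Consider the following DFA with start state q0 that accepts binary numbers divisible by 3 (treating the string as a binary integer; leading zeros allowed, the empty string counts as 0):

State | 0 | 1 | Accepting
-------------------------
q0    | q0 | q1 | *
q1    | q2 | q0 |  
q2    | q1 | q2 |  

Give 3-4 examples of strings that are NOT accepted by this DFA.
Any strings that end in a non-accepting state work; for example:
"010": q0 → q0 → q1 → q2; q2 is not accepting → rejected
"100": q0 → q1 → q2 → q1; q1 is not accepting → rejected
"0101": q0 → q0 → q1 → q2 → q2; q2 is not accepting → rejected
"1101": q0 → q1 → q0 → q0 → q1; q1 is not accepting → rejected

Final answer: "010", "100", "0101", "1101"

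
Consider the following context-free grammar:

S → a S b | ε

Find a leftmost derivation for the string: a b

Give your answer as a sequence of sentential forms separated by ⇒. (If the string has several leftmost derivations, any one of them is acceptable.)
Start with S.
Step 1: the leftmost non-terminal is S; apply S → a S b:  a S b
Step 2: the leftmost non-terminal is S; apply S → ε:  a b

Final answer: S ⇒ a S b ⇒ a b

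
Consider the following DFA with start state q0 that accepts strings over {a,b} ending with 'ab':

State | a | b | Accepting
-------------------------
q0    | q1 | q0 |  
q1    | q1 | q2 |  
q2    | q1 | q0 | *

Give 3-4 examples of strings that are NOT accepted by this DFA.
Any strings that end in a non-accepting state work; for example:
"baa": q0 → q0 → q1 → q1; q1 is not accepting → rejected
"aabb": q0 → q1 → q1 → q2 → q0; q0 is not accepting → rejected
"babb": q0 → q0 → q1 → q2 → q0; q0 is not accepting → rejected
"bbaa": q0 → q0 → q0 → q1 → q1; q1 is not accepting → rejected

Final answer: "baa", "aabb", "babb", "bbaa"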